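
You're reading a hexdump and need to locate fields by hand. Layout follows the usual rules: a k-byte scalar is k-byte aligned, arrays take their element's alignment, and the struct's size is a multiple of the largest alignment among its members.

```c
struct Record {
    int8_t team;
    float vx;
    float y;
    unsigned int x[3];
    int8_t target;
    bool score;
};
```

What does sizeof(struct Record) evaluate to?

28 bytes

0..1  team  (1B, 1-aligned)
1..4  -- padding (3B)
4..8  vx  (4B, 4-aligned)
8..12  y  (4B, 4-aligned)
12..24  x  (12B, 4-aligned)
24..25  target  (1B, 1-aligned)
25..26  score  (1B, 1-aligned)
26..28  -- tail padding (2B)
sizeof = 28, alignof = 4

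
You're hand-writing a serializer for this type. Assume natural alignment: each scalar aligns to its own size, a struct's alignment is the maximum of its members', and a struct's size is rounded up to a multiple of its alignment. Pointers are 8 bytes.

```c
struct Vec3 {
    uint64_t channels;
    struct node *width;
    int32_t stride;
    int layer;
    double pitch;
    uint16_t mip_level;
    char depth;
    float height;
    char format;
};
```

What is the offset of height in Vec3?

36

0..8  channels  (8B, 8-aligned)
8..16  width  (8B, 8-aligned)
16..20  stride  (4B, 4-aligned)
20..24  layer  (4B, 4-aligned)
24..32  pitch  (8B, 8-aligned)
32..34  mip_level  (2B, 2-aligned)
34..35  depth  (1B, 1-aligned)
35..36  -- padding (1B)
36..40  height  (4B, 4-aligned)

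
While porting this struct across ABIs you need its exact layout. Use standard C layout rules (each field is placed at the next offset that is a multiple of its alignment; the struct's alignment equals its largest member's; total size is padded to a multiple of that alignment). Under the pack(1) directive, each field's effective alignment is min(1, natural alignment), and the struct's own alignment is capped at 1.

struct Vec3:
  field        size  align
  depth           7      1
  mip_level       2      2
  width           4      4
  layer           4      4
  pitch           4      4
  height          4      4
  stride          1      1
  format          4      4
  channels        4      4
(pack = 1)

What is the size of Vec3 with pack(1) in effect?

34

0..7  depth  (7B, 1-aligned)
7..9  mip_level  (2B, 1-aligned)
9..13  width  (4B, 1-aligned)
13..17  layer  (4B, 1-aligned)
17..21  pitch  (4B, 1-aligned)
21..25  height  (4B, 1-aligned)
25..26  stride  (1B, 1-aligned)
26..30  format  (4B, 1-aligned)
30..34  channels  (4B, 1-aligned)
sizeof = 34, alignof = 1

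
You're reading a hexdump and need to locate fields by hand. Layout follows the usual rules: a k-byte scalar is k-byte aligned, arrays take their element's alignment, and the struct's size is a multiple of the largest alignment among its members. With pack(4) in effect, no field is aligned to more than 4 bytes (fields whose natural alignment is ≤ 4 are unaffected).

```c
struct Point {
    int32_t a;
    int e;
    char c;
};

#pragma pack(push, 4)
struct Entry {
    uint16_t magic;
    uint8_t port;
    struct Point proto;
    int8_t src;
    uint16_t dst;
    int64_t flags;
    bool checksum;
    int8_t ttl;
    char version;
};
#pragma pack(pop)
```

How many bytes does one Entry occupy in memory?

32 bytes

Point: 0..4  a  (4B, 4-aligned); 4..8  e  (4B, 4-aligned); 8..9  c  (1B, 1-aligned); 9..12  -- tail padding (3B); sizeof = 12, alignof = 4
0..2  magic  (2B, 2-aligned)
2..3  port  (1B, 1-aligned)
3..4  -- padding (1B)
4..16  proto  (12B, 4-aligned)
16..17  src  (1B, 1-aligned)
17..18  -- padding (1B)
18..20  dst  (2B, 2-aligned)
20..28  flags  (8B, 4-aligned)
28..29  checksum  (1B, 1-aligned)
29..30  ttl  (1B, 1-aligned)
30..31  version  (1B, 1-aligned)
31..32  -- tail padding (1B)
sizeof = 32, alignof = 4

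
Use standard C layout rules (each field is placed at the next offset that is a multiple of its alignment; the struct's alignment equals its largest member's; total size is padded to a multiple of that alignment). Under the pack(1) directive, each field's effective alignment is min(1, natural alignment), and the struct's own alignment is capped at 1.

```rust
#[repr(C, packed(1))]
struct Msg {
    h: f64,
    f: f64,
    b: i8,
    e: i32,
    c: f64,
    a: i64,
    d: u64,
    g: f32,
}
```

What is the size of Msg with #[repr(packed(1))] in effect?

0..8  h  (8B, 1-aligned)
8..16  f  (8B, 1-aligned)
16..17  b  (1B, 1-aligned)
17..21  e  (4B, 1-aligned)
21..29  c  (8B, 1-aligned)
29..37  a  (8B, 1-aligned)
37..45  d  (8B, 1-aligned)
45..49  g  (4B, 1-aligned)
sizeof = 49, alignof = 1

49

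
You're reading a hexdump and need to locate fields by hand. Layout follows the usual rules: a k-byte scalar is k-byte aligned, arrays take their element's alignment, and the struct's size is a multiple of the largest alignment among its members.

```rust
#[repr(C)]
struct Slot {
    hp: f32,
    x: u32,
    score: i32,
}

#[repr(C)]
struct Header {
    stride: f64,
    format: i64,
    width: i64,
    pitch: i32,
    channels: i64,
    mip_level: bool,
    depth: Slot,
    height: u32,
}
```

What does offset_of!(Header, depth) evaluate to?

44

Slot: hp at 0 (size 4, align 4) → ends 4; x at 4 (size 4, align 4) → ends 8; score at 8 (size 4, align 4) → ends 12; total 12 bytes, alignment 4
stride at 0 (size 8, align 8) → ends 8
format at 8 (size 8, align 8) → ends 16
width at 16 (size 8, align 8) → ends 24
pitch at 24 (size 4, align 4) → ends 28
pad 4 to align 8 for channels
channels at 32 (size 8, align 8) → ends 40
mip_level at 40 (size 1, align 1) → ends 41
pad 3 to align 4 for depth
depth at 44 (size 12, align 4) → ends 56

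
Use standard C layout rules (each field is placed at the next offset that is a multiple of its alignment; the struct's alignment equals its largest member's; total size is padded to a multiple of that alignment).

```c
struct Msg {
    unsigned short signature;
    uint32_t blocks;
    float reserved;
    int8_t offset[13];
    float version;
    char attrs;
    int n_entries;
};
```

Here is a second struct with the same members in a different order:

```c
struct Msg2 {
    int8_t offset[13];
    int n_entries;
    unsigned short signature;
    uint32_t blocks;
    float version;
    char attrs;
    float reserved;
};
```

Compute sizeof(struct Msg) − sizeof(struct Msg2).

@0: signature [2B, align 2] → 2
+2 pad (align 4)
@4: blocks [4B, align 4] → 8
@8: reserved [4B, align 4] → 12
@12: offset [13B, align 1] → 25
+3 pad (align 4)
@28: version [4B, align 4] → 32
@32: attrs [1B, align 1] → 33
+3 pad (align 4)
@36: n_entries [4B, align 4] → 40
size 40, align 4
— Msg2 —
@0: offset [13B, align 1] → 13
+3 pad (align 4)
@16: n_entries [4B, align 4] → 20
@20: signature [2B, align 2] → 22
+2 pad (align 4)
@24: blocks [4B, align 4] → 28
@28: version [4B, align 4] → 32
@32: attrs [1B, align 1] → 33
+3 pad (align 4)
@36: reserved [4B, align 4] → 40
size 40, align 4
40 − 40 = 0

0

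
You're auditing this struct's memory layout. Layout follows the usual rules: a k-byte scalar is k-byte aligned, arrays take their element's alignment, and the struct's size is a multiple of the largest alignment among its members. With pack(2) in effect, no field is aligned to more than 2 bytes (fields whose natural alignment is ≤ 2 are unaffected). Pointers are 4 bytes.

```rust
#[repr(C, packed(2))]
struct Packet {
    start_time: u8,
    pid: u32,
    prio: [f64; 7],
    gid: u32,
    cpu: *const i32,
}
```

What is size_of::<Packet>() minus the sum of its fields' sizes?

1

0..1  start_time  (1B, 1-aligned)
1..2  -- padding (1B)
2..6  pid  (4B, 2-aligned)
6..62  prio  (56B, 2-aligned)
62..66  gid  (4B, 2-aligned)
66..70  cpu  (4B, 2-aligned)
sizeof = 70, alignof = 2
data bytes 69, size 70 → padding 1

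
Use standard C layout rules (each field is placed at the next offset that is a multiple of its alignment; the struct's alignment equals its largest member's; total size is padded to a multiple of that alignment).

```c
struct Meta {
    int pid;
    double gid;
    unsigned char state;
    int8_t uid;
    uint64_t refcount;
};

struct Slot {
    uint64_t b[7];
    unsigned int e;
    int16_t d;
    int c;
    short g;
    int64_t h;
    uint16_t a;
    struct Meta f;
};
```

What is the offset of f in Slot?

Meta: @0: pid [4B, align 4] → 4; +4 pad (align 8); @8: gid [8B, align 8] → 16; @16: state [1B, align 1] → 17; @17: uid [1B, align 1] → 18; +6 pad (align 8); @24: refcount [8B, align 8] → 32; size 32, align 8
@0: b [56B, align 8] → 56
@56: e [4B, align 4] → 60
@60: d [2B, align 2] → 62
+2 pad (align 4)
@64: c [4B, align 4] → 68
@68: g [2B, align 2] → 70
+2 pad (align 8)
@72: h [8B, align 8] → 80
@80: a [2B, align 2] → 82
+6 pad (align 8)
@88: f [32B, align 8] → 120

88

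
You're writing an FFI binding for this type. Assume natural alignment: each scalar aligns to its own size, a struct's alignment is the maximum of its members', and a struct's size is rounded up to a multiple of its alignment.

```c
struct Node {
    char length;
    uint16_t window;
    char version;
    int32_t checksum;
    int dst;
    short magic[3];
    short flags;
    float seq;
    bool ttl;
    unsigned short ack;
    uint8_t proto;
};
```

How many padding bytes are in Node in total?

0..1  length  (1B, 1-aligned)
1..2  -- padding (1B)
2..4  window  (2B, 2-aligned)
4..5  version  (1B, 1-aligned)
5..8  -- padding (3B)
8..12  checksum  (4B, 4-aligned)
12..16  dst  (4B, 4-aligned)
16..22  magic  (6B, 2-aligned)
22..24  flags  (2B, 2-aligned)
24..28  seq  (4B, 4-aligned)
28..29  ttl  (1B, 1-aligned)
29..30  -- padding (1B)
30..32  ack  (2B, 2-aligned)
32..33  proto  (1B, 1-aligned)
33..36  -- tail padding (3B)
sizeof = 36, alignof = 4
data bytes 28, size 36 → padding 8

8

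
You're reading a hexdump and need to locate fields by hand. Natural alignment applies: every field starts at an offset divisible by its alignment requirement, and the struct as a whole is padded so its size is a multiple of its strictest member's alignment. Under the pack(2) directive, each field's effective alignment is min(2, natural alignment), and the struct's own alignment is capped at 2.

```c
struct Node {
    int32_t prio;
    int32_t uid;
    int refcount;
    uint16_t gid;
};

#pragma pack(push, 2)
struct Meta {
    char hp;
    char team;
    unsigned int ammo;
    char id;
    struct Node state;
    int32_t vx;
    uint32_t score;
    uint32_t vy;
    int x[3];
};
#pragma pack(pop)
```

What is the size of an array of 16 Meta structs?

Node: @0: prio [4B, align 4] → 4; @4: uid [4B, align 4] → 8; @8: refcount [4B, align 4] → 12; @12: gid [2B, align 2] → 14; +2 tail pad (align 4); size 16, align 4
@0: hp [1B, align 1] → 1
@1: team [1B, align 1] → 2
@2: ammo [4B, align 2] → 6
@6: id [1B, align 1] → 7
+1 pad (align 2)
@8: state [16B, align 2] → 24
@24: vx [4B, align 2] → 28
@28: score [4B, align 2] → 32
@32: vy [4B, align 2] → 36
@36: x [12B, align 2] → 48
size 48, align 2
array of 16: 16 × 48 = 768

768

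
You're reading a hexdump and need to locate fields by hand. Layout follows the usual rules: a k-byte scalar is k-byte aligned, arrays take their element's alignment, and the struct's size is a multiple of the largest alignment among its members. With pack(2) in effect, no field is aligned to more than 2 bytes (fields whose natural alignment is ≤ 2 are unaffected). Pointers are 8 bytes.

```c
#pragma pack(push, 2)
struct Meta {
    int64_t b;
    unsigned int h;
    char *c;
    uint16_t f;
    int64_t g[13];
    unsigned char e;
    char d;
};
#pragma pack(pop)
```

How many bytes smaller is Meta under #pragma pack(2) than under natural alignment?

16

natural layout:
  @0: b [8B, align 8] → 8
  @8: h [4B, align 4] → 12
  +4 pad (align 8)
  @16: c [8B, align 8] → 24
  @24: f [2B, align 2] → 26
  +6 pad (align 8)
  @32: g [104B, align 8] → 136
  @136: e [1B, align 1] → 137
  @137: d [1B, align 1] → 138
  +6 tail pad (align 8)
  size 144, align 8
packed(2) layout:
  @0: b [8B, align 2] → 8
  @8: h [4B, align 2] → 12
  @12: c [8B, align 2] → 20
  @20: f [2B, align 2] → 22
  @22: g [104B, align 2] → 126
  @126: e [1B, align 1] → 127
  @127: d [1B, align 1] → 128
  size 128, align 2
144 − 128 = 16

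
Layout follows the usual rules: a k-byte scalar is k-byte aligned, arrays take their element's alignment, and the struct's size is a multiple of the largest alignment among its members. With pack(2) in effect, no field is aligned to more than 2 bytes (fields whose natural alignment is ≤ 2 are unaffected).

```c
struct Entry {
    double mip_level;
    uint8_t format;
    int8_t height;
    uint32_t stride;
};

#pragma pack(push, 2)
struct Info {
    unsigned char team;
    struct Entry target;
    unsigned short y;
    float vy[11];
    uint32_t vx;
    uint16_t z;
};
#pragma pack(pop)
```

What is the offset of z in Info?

Entry: mip_level at 0 (size 8, align 8) → ends 8; format at 8 (size 1, align 1) → ends 9; height at 9 (size 1, align 1) → ends 10; pad 2 to align 4 for stride; stride at 12 (size 4, align 4) → ends 16; total 16 bytes, alignment 8
team at 0 (size 1, align 1) → ends 1
pad 1 to align 2 for target
target at 2 (size 16, align 2) → ends 18
y at 18 (size 2, align 2) → ends 20
vy at 20 (size 44, align 2) → ends 64
vx at 64 (size 4, align 2) → ends 68
z at 68 (size 2, align 2) → ends 70

68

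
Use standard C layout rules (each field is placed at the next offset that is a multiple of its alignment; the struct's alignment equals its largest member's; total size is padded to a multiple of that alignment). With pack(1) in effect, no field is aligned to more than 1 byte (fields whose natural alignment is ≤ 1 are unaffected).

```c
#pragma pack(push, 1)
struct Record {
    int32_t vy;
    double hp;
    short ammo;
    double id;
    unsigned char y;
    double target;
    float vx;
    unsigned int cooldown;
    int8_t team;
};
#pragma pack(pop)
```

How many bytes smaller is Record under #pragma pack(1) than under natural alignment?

24

natural layout:
  0..4  vy  (4B, 4-aligned)
  4..8  -- padding (4B)
  8..16  hp  (8B, 8-aligned)
  16..18  ammo  (2B, 2-aligned)
  18..24  -- padding (6B)
  24..32  id  (8B, 8-aligned)
  32..33  y  (1B, 1-aligned)
  33..40  -- padding (7B)
  40..48  target  (8B, 8-aligned)
  48..52  vx  (4B, 4-aligned)
  52..56  cooldown  (4B, 4-aligned)
  56..57  team  (1B, 1-aligned)
  57..64  -- tail padding (7B)
  sizeof = 64, alignof = 8
packed(1) layout:
  0..4  vy  (4B, 1-aligned)
  4..12  hp  (8B, 1-aligned)
  12..14  ammo  (2B, 1-aligned)
  14..22  id  (8B, 1-aligned)
  22..23  y  (1B, 1-aligned)
  23..31  target  (8B, 1-aligned)
  31..35  vx  (4B, 1-aligned)
  35..39  cooldown  (4B, 1-aligned)
  39..40  team  (1B, 1-aligned)
  sizeof = 40, alignof = 1
64 − 40 = 24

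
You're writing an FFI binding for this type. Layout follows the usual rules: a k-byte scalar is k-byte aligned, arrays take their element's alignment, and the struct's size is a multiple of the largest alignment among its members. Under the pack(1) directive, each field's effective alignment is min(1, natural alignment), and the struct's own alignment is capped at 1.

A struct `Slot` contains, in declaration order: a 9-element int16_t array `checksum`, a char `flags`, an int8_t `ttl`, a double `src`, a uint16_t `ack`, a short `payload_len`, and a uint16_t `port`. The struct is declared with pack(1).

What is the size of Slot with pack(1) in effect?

checksum at 0 (size 18, align 1) → ends 18
flags at 18 (size 1, align 1) → ends 19
ttl at 19 (size 1, align 1) → ends 20
src at 20 (size 8, align 1) → ends 28
ack at 28 (size 2, align 1) → ends 30
payload_len at 30 (size 2, align 1) → ends 32
port at 32 (size 2, align 1) → ends 34
total 34 bytes, alignment 1

34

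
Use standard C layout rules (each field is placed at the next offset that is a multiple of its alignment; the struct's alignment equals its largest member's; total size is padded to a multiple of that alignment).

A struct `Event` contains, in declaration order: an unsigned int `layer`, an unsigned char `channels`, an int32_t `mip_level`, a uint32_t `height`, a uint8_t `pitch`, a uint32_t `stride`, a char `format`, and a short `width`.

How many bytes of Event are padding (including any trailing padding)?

7

0..4  layer  (4B, 4-aligned)
4..5  channels  (1B, 1-aligned)
5..8  -- padding (3B)
8..12  mip_level  (4B, 4-aligned)
12..16  height  (4B, 4-aligned)
16..17  pitch  (1B, 1-aligned)
17..20  -- padding (3B)
20..24  stride  (4B, 4-aligned)
24..25  format  (1B, 1-aligned)
25..26  -- padding (1B)
26..28  width  (2B, 2-aligned)
sizeof = 28, alignof = 4
data bytes 21, size 28 → padding 7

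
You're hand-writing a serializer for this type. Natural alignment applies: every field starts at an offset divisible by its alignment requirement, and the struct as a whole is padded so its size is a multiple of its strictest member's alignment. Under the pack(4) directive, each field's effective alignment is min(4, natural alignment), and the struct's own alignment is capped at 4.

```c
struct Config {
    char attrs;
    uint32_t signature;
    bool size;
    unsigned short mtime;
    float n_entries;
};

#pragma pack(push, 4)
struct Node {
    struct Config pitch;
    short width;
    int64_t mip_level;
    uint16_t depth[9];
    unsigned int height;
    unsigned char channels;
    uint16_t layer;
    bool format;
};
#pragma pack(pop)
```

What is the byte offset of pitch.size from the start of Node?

8

Config: attrs at 0 (size 1, align 1) → ends 1; pad 3 to align 4 for signature; signature at 4 (size 4, align 4) → ends 8; size at 8 (size 1, align 1) → ends 9; pad 1 to align 2 for mtime; mtime at 10 (size 2, align 2) → ends 12; n_entries at 12 (size 4, align 4) → ends 16; total 16 bytes, alignment 4
pitch at 0 (size 16, align 4) → ends 16
within Config: size at 8
0 + 8 = 8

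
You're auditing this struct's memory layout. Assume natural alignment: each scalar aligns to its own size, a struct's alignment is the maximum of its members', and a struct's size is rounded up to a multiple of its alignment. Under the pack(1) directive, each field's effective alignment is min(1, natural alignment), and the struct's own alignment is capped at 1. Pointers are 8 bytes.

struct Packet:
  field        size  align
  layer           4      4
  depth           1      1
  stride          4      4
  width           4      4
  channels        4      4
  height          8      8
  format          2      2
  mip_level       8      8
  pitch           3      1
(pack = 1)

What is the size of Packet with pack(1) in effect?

layer at 0 (size 4, align 1) → ends 4
depth at 4 (size 1, align 1) → ends 5
stride at 5 (size 4, align 1) → ends 9
width at 9 (size 4, align 1) → ends 13
channels at 13 (size 4, align 1) → ends 17
height at 17 (size 8, align 1) → ends 25
format at 25 (size 2, align 1) → ends 27
mip_level at 27 (size 8, align 1) → ends 35
pitch at 35 (size 3, align 1) → ends 38
total 38 bytes, alignment 1

38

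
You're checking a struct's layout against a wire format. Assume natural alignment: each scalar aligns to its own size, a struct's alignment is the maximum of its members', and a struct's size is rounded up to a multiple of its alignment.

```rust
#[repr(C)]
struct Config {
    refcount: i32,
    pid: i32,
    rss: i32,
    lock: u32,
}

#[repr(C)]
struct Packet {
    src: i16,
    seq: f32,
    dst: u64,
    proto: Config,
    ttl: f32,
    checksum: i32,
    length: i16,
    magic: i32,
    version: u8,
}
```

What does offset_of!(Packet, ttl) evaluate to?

32

Config: refcount at 0 (size 4, align 4) → ends 4; pid at 4 (size 4, align 4) → ends 8; rss at 8 (size 4, align 4) → ends 12; lock at 12 (size 4, align 4) → ends 16; total 16 bytes, alignment 4
src at 0 (size 2, align 2) → ends 2
pad 2 to align 4 for seq
seq at 4 (size 4, align 4) → ends 8
dst at 8 (size 8, align 8) → ends 16
proto at 16 (size 16, align 4) → ends 32
ttl at 32 (size 4, align 4) → ends 36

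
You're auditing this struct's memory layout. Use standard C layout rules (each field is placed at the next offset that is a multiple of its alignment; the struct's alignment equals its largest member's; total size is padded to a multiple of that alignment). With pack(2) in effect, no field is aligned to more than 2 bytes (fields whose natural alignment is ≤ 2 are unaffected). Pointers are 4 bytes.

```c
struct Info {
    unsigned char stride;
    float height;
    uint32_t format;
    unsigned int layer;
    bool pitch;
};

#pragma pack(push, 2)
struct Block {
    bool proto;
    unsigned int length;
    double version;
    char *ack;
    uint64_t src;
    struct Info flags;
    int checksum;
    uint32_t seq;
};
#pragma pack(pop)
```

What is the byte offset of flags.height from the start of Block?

Info: 0..1  stride  (1B, 1-aligned); 1..4  -- padding (3B); 4..8  height  (4B, 4-aligned); 8..12  format  (4B, 4-aligned); 12..16  layer  (4B, 4-aligned); 16..17  pitch  (1B, 1-aligned); 17..20  -- tail padding (3B); sizeof = 20, alignof = 4
0..1  proto  (1B, 1-aligned)
1..2  -- padding (1B)
2..6  length  (4B, 2-aligned)
6..14  version  (8B, 2-aligned)
14..18  ack  (4B, 2-aligned)
18..26  src  (8B, 2-aligned)
26..46  flags  (20B, 2-aligned)
within Info: height at 4
26 + 4 = 30

30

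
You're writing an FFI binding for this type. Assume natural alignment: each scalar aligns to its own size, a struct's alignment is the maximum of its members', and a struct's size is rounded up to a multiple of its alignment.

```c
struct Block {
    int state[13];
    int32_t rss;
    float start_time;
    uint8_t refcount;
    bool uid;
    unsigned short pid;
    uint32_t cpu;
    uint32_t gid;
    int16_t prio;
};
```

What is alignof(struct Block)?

4

member alignments: state=4, rss=4, start_time=4, refcount=1, uid=1, pid=2, cpu=4, gid=4, prio=2
max = 4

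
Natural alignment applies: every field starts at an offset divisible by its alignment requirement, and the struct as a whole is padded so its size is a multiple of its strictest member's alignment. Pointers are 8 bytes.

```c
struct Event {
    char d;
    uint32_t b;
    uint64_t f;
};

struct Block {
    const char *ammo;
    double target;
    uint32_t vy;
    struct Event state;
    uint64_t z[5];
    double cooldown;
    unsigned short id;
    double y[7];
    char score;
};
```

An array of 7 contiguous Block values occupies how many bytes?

1120

Event: @0: d [1B, align 1] → 1; +3 pad (align 4); @4: b [4B, align 4] → 8; @8: f [8B, align 8] → 16; size 16, align 8
@0: ammo [8B, align 8] → 8
@8: target [8B, align 8] → 16
@16: vy [4B, align 4] → 20
+4 pad (align 8)
@24: state [16B, align 8] → 40
@40: z [40B, align 8] → 80
@80: cooldown [8B, align 8] → 88
@88: id [2B, align 2] → 90
+6 pad (align 8)
@96: y [56B, align 8] → 152
@152: score [1B, align 1] → 153
+7 tail pad (align 8)
size 160, align 8
array of 7: 7 × 160 = 1120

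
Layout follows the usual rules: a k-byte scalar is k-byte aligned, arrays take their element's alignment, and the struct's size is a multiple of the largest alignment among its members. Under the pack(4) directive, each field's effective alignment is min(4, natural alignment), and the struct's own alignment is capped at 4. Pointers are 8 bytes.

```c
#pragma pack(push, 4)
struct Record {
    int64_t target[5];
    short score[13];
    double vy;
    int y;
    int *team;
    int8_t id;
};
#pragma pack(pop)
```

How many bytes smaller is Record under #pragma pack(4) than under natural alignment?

natural layout:
  target at 0 (size 40, align 8) → ends 40
  score at 40 (size 26, align 2) → ends 66
  pad 6 to align 8 for vy
  vy at 72 (size 8, align 8) → ends 80
  y at 80 (size 4, align 4) → ends 84
  pad 4 to align 8 for team
  team at 88 (size 8, align 8) → ends 96
  id at 96 (size 1, align 1) → ends 97
  tail pad 7 to reach multiple of 8
  total 104 bytes, alignment 8
packed(4) layout:
  target at 0 (size 40, align 4) → ends 40
  score at 40 (size 26, align 2) → ends 66
  pad 2 to align 4 for vy
  vy at 68 (size 8, align 4) → ends 76
  y at 76 (size 4, align 4) → ends 80
  team at 80 (size 8, align 4) → ends 88
  id at 88 (size 1, align 1) → ends 89
  tail pad 3 to reach multiple of 4
  total 92 bytes, alignment 4
104 − 92 = 12

12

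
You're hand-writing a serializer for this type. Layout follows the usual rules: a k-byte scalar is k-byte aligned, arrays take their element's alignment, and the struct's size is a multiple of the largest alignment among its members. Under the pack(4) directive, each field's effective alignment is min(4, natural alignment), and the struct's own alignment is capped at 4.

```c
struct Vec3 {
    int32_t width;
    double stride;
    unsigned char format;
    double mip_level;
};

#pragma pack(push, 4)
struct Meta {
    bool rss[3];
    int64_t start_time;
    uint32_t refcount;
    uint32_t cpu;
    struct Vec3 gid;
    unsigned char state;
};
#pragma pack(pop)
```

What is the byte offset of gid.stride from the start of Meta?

Vec3: 0..4  width  (4B, 4-aligned); 4..8  -- padding (4B); 8..16  stride  (8B, 8-aligned); 16..17  format  (1B, 1-aligned); 17..24  -- padding (7B); 24..32  mip_level  (8B, 8-aligned); sizeof = 32, alignof = 8
0..3  rss  (3B, 1-aligned)
3..4  -- padding (1B)
4..12  start_time  (8B, 4-aligned)
12..16  refcount  (4B, 4-aligned)
16..20  cpu  (4B, 4-aligned)
20..52  gid  (32B, 4-aligned)
within Vec3: stride at 8
20 + 8 = 28

28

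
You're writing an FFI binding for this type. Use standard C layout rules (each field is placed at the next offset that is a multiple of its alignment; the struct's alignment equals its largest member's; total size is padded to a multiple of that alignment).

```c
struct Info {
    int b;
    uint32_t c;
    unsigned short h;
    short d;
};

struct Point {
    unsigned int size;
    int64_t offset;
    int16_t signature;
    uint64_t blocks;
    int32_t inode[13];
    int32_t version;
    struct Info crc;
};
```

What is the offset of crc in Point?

Info: @0: b [4B, align 4] → 4; @4: c [4B, align 4] → 8; @8: h [2B, align 2] → 10; @10: d [2B, align 2] → 12; size 12, align 4
@0: size [4B, align 4] → 4
+4 pad (align 8)
@8: offset [8B, align 8] → 16
@16: signature [2B, align 2] → 18
+6 pad (align 8)
@24: blocks [8B, align 8] → 32
@32: inode [52B, align 4] → 84
@84: version [4B, align 4] → 88
@88: crc [12B, align 4] → 100

88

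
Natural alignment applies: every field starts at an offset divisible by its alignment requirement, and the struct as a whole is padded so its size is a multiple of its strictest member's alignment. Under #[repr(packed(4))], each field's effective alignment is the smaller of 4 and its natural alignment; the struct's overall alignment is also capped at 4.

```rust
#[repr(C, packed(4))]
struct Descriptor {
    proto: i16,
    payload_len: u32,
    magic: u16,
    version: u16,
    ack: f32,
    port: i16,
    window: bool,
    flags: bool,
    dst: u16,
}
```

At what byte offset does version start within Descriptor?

proto at 0 (size 2, align 2) → ends 2
pad 2 to align 4 for payload_len
payload_len at 4 (size 4, align 4) → ends 8
magic at 8 (size 2, align 2) → ends 10
version at 10 (size 2, align 2) → ends 12

10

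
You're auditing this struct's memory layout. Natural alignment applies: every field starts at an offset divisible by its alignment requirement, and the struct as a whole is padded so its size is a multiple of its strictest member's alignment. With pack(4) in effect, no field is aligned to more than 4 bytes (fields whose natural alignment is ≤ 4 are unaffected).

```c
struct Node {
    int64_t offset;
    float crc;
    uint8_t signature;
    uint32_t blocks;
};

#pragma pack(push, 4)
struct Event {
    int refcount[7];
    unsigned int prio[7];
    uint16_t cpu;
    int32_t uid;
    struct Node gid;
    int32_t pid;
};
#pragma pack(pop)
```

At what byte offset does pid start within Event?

88

Node: 0..8  offset  (8B, 8-aligned); 8..12  crc  (4B, 4-aligned); 12..13  signature  (1B, 1-aligned); 13..16  -- padding (3B); 16..20  blocks  (4B, 4-aligned); 20..24  -- tail padding (4B); sizeof = 24, alignof = 8
0..28  refcount  (28B, 4-aligned)
28..56  prio  (28B, 4-aligned)
56..58  cpu  (2B, 2-aligned)
58..60  -- padding (2B)
60..64  uid  (4B, 4-aligned)
64..88  gid  (24B, 4-aligned)
88..92  pid  (4B, 4-aligned)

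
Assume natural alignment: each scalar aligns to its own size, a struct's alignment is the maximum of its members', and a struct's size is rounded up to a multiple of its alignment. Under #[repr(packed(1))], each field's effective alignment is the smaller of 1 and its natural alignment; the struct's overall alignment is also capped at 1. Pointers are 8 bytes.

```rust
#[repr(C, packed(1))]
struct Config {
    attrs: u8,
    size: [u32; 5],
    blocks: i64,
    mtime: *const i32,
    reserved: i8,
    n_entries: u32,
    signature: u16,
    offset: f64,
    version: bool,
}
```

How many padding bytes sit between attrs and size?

0

@0: attrs [1B, align 1] → 1
@1: size [20B, align 1] → 21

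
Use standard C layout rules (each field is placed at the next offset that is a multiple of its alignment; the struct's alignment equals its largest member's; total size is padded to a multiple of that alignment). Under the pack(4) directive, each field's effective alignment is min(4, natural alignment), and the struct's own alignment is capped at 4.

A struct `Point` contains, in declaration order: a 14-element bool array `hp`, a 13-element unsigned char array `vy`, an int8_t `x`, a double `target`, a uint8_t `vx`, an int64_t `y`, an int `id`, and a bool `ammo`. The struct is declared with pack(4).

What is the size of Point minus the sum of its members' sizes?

6

hp at 0 (size 14, align 1) → ends 14
vy at 14 (size 13, align 1) → ends 27
x at 27 (size 1, align 1) → ends 28
target at 28 (size 8, align 4) → ends 36
vx at 36 (size 1, align 1) → ends 37
pad 3 to align 4 for y
y at 40 (size 8, align 4) → ends 48
id at 48 (size 4, align 4) → ends 52
ammo at 52 (size 1, align 1) → ends 53
tail pad 3 to reach multiple of 4
total 56 bytes, alignment 4
data bytes 50, size 56 → padding 6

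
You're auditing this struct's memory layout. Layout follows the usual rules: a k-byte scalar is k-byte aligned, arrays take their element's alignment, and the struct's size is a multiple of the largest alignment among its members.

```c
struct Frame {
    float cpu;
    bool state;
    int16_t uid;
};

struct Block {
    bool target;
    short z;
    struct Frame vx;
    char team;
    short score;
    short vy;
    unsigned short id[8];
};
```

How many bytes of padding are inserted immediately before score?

Frame: cpu at 0 (size 4, align 4) → ends 4; state at 4 (size 1, align 1) → ends 5; pad 1 to align 2 for uid; uid at 6 (size 2, align 2) → ends 8; total 8 bytes, alignment 4
target at 0 (size 1, align 1) → ends 1
pad 1 to align 2 for z
z at 2 (size 2, align 2) → ends 4
vx at 4 (size 8, align 4) → ends 12
team at 12 (size 1, align 1) → ends 13
pad 1 to align 2 for score
score at 14 (size 2, align 2) → ends 16

1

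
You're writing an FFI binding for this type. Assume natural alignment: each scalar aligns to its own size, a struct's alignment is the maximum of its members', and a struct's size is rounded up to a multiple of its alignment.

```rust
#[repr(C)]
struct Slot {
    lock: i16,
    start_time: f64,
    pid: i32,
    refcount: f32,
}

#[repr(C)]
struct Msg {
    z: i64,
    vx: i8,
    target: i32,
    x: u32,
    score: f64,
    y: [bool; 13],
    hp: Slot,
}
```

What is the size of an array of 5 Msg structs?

Slot: 0..2  lock  (2B, 2-aligned); 2..8  -- padding (6B); 8..16  start_time  (8B, 8-aligned); 16..20  pid  (4B, 4-aligned); 20..24  refcount  (4B, 4-aligned); sizeof = 24, alignof = 8
0..8  z  (8B, 8-aligned)
8..9  vx  (1B, 1-aligned)
9..12  -- padding (3B)
12..16  target  (4B, 4-aligned)
16..20  x  (4B, 4-aligned)
20..24  -- padding (4B)
24..32  score  (8B, 8-aligned)
32..45  y  (13B, 1-aligned)
45..48  -- padding (3B)
48..72  hp  (24B, 8-aligned)
sizeof = 72, alignof = 8
array of 5: 5 × 72 = 360

360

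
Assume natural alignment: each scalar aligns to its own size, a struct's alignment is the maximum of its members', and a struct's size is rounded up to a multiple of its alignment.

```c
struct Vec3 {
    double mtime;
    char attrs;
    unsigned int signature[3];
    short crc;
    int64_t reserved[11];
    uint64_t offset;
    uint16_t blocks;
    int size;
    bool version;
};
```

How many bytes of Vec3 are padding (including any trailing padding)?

18

0..8  mtime  (8B, 8-aligned)
8..9  attrs  (1B, 1-aligned)
9..12  -- padding (3B)
12..24  signature  (12B, 4-aligned)
24..26  crc  (2B, 2-aligned)
26..32  -- padding (6B)
32..120  reserved  (88B, 8-aligned)
120..128  offset  (8B, 8-aligned)
128..130  blocks  (2B, 2-aligned)
130..132  -- padding (2B)
132..136  size  (4B, 4-aligned)
136..137  version  (1B, 1-aligned)
137..144  -- tail padding (7B)
sizeof = 144, alignof = 8
data bytes 126, size 144 → padding 18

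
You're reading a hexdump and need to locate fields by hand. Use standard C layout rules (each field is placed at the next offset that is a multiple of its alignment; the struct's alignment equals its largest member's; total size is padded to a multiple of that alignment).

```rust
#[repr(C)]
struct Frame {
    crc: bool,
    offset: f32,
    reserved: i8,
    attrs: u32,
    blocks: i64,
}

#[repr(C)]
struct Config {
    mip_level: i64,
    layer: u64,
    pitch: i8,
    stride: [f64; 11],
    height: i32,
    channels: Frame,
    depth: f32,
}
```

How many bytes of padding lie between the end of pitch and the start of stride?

Frame: @0: crc [1B, align 1] → 1; +3 pad (align 4); @4: offset [4B, align 4] → 8; @8: reserved [1B, align 1] → 9; +3 pad (align 4); @12: attrs [4B, align 4] → 16; @16: blocks [8B, align 8] → 24; size 24, align 8
@0: mip_level [8B, align 8] → 8
@8: layer [8B, align 8] → 16
@16: pitch [1B, align 1] → 17
+7 pad (align 8)
@24: stride [88B, align 8] → 112

7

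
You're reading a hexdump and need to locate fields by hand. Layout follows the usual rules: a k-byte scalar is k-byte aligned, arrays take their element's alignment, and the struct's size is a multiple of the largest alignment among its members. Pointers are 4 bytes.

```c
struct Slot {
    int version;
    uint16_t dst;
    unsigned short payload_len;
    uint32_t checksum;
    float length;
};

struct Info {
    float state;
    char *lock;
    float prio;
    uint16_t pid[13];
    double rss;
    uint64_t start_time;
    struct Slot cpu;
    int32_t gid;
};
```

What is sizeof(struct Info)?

80

Slot: 0..4  version  (4B, 4-aligned); 4..6  dst  (2B, 2-aligned); 6..8  payload_len  (2B, 2-aligned); 8..12  checksum  (4B, 4-aligned); 12..16  length  (4B, 4-aligned); sizeof = 16, alignof = 4
0..4  state  (4B, 4-aligned)
4..8  lock  (4B, 4-aligned)
8..12  prio  (4B, 4-aligned)
12..38  pid  (26B, 2-aligned)
38..40  -- padding (2B)
40..48  rss  (8B, 8-aligned)
48..56  start_time  (8B, 8-aligned)
56..72  cpu  (16B, 4-aligned)
72..76  gid  (4B, 4-aligned)
76..80  -- tail padding (4B)
sizeof = 80, alignof = 8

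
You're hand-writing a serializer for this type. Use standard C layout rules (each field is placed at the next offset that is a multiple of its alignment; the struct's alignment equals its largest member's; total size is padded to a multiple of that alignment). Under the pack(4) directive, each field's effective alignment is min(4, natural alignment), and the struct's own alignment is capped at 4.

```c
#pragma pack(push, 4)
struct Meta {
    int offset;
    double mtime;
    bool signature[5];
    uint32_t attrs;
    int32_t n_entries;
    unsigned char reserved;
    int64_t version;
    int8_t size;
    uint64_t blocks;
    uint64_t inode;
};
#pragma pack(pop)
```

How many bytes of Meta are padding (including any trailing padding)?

9

offset at 0 (size 4, align 4) → ends 4
mtime at 4 (size 8, align 4) → ends 12
signature at 12 (size 5, align 1) → ends 17
pad 3 to align 4 for attrs
attrs at 20 (size 4, align 4) → ends 24
n_entries at 24 (size 4, align 4) → ends 28
reserved at 28 (size 1, align 1) → ends 29
pad 3 to align 4 for version
version at 32 (size 8, align 4) → ends 40
size at 40 (size 1, align 1) → ends 41
pad 3 to align 4 for blocks
blocks at 44 (size 8, align 4) → ends 52
inode at 52 (size 8, align 4) → ends 60
total 60 bytes, alignment 4
data bytes 51, size 60 → padding 9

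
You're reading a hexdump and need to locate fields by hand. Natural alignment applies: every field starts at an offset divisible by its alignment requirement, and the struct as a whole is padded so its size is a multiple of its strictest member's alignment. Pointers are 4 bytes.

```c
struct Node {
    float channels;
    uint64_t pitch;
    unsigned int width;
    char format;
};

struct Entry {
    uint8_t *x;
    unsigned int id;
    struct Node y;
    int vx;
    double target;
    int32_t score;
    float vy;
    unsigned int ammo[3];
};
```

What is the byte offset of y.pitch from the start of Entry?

16

Node: channels at 0 (size 4, align 4) → ends 4; pad 4 to align 8 for pitch; pitch at 8 (size 8, align 8) → ends 16; width at 16 (size 4, align 4) → ends 20; format at 20 (size 1, align 1) → ends 21; tail pad 3 to reach multiple of 8; total 24 bytes, alignment 8
x at 0 (size 4, align 4) → ends 4
id at 4 (size 4, align 4) → ends 8
y at 8 (size 24, align 8) → ends 32
within Node: pitch at 8
8 + 8 = 16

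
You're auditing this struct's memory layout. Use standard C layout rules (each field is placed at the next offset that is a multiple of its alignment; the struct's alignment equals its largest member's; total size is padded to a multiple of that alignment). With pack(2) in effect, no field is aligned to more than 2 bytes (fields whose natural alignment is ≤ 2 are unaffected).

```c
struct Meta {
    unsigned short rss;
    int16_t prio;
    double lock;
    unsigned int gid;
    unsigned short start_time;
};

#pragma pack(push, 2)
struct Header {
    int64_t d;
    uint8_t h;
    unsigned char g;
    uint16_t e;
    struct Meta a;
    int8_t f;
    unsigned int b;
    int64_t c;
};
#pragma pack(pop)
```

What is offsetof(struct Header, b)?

Meta: 0..2  rss  (2B, 2-aligned); 2..4  prio  (2B, 2-aligned); 4..8  -- padding (4B); 8..16  lock  (8B, 8-aligned); 16..20  gid  (4B, 4-aligned); 20..22  start_time  (2B, 2-aligned); 22..24  -- tail padding (2B); sizeof = 24, alignof = 8
0..8  d  (8B, 2-aligned)
8..9  h  (1B, 1-aligned)
9..10  g  (1B, 1-aligned)
10..12  e  (2B, 2-aligned)
12..36  a  (24B, 2-aligned)
36..37  f  (1B, 1-aligned)
37..38  -- padding (1B)
38..42  b  (4B, 2-aligned)

38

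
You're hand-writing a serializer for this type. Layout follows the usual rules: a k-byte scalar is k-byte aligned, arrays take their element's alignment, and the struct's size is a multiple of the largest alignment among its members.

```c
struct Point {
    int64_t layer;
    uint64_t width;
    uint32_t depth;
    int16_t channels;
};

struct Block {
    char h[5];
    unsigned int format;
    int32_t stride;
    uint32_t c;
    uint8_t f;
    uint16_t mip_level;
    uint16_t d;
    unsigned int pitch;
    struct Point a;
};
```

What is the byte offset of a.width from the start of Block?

40

Point: @0: layer [8B, align 8] → 8; @8: width [8B, align 8] → 16; @16: depth [4B, align 4] → 20; @20: channels [2B, align 2] → 22; +2 tail pad (align 8); size 24, align 8
@0: h [5B, align 1] → 5
+3 pad (align 4)
@8: format [4B, align 4] → 12
@12: stride [4B, align 4] → 16
@16: c [4B, align 4] → 20
@20: f [1B, align 1] → 21
+1 pad (align 2)
@22: mip_level [2B, align 2] → 24
@24: d [2B, align 2] → 26
+2 pad (align 4)
@28: pitch [4B, align 4] → 32
@32: a [24B, align 8] → 56
within Point: width at 8
32 + 8 = 40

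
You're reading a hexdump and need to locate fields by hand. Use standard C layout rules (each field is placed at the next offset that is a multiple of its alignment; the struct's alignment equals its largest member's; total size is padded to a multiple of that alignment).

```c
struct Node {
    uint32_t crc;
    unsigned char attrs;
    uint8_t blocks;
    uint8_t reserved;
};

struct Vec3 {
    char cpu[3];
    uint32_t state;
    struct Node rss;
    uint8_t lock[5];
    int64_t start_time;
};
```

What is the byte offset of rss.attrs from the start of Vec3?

12

Node: 0..4  crc  (4B, 4-aligned); 4..5  attrs  (1B, 1-aligned); 5..6  blocks  (1B, 1-aligned); 6..7  reserved  (1B, 1-aligned); 7..8  -- tail padding (1B); sizeof = 8, alignof = 4
0..3  cpu  (3B, 1-aligned)
3..4  -- padding (1B)
4..8  state  (4B, 4-aligned)
8..16  rss  (8B, 4-aligned)
within Node: attrs at 4
8 + 4 = 12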